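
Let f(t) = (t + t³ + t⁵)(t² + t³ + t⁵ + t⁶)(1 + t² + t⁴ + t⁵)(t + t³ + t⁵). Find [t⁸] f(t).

(t + t³ + t⁵) has coefficients 0,1,0,1,0,1 for degrees 0…5.
(t² + t³ + t⁵ + t⁶) has coefficients 0,0,1,1,0,1,1,0,0 for degrees 0…8.
Multiplying by (1 + t² + t⁴ + t⁵) gives running coefficients 0,0,1,1,1,2,2,3,2 for degrees 0…8.
Finally multiplying by (t + t³ + t⁵), the product of all factors after the first has coefficients 0,0,0,1,1,2,3,4,6 for degrees 0…8.
[t⁸] = 1·4 + 1·2 + 1·1 = 7.

7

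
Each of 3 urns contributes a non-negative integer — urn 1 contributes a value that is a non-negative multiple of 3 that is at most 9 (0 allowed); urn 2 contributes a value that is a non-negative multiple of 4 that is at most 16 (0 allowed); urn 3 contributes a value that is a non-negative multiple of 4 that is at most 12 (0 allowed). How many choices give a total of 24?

The generating function for the choices is (1 + z^3 + z^6 + z^9)·(1 + z^4 + z^8 + z^12 + z^16)·(1 + z^4 + z^8 + z^12); the count is [z^24].
(1 + z^3 + z^6 + z^9) has coefficients 1,0,0,1,0,0,1,0,0,1 for degrees 0…9.
(1 + z^4 + z^8 + z^12 + z^16) has coefficients 1,0,0,0,1,0,0,0,1,0,0,0,1,0,0,0,1,0,0,0,0,0,0,0,0 for degrees 0…24.
Finally multiplying by (1 + z^4 + z^8 + z^12), the product of all factors after the first has coefficients 1,0,0,0,2,0,0,0,3,0,0,0,4,0,0,0,4,0,0,0,3,0,0,0,2 for degrees 0…24.
[z^24] = 1·2 + 1·0 + 1·0 + 1·0 = 2.

2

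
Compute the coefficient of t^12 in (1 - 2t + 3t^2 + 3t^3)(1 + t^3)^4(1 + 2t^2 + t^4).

15

(1 - 2t + 3t^2 + 3t^3) has coefficients 1,-2,3,3 for degrees 0…3.
(1 + t^3)^4 has coefficients 1,0,0,4,0,0,6,0,0,4,0,0,1 for degrees 0…12.
Finally multiplying by (1 + 2t^2 + t^4), the product of all factors after the first has coefficients 1,0,2,4,1,8,6,4,12,4,6,8,1 for degrees 0…12.
[t^12] = 1·1 − 2·8 + 3·6 + 3·4 = 15.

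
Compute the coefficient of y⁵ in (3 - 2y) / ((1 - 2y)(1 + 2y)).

Partial fractions give a closed form: a_n = (1)·2^n + (2)·(-2)^n.
At n = 5: a_5 = -32.

-32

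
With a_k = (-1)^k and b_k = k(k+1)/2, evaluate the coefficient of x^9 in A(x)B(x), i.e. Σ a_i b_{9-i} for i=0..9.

This is [x^9] in the product of the two ordinary generating functions.
Σ = 1·45 − 1·36 + 1·28 − 1·21 + 1·15 − 1·10 + 1·6 − 1·3 + 1·1 − 1·0 = 25.

25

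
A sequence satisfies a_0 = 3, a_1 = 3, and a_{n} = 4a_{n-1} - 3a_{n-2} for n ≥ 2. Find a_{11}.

3

The ordinary generating function has denominator 1 - 4x + 3x^2.
Iterating the recurrence: a_0,…,a_{11} = 3, 3, 3, 3, 3, 3, 3, 3, 3, 3, 3, 3.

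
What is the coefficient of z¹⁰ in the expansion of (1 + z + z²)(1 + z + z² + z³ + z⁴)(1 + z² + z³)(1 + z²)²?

(1 + z + z²) has coefficients 1,1,1 for degrees 0…2.
(1 + z + z² + z³ + z⁴) has coefficients 1,1,1,1,1,0,0,0,0,0,0 for degrees 0…10.
Multiplying by (1 + z² + z³) gives running coefficients 1,1,2,3,3,2,2,1,0,0,0 for degrees 0…10.
Finally multiplying by (1 + z²)², the product of all factors after the first has coefficients 1,1,4,5,8,9,10,8,7,4,2 for degrees 0…10.
[z¹⁰] = 1·2 + 1·4 + 1·7 = 13.

13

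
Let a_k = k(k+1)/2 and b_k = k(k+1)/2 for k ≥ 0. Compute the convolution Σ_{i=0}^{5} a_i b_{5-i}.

56

This is [x^5] in the product of the two ordinary generating functions.
Σ = 0·15 + 1·10 + 3·6 + 6·3 + 10·1 + 15·0 = 56.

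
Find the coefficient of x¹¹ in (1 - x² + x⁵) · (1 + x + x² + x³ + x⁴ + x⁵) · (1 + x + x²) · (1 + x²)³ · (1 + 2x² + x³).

(1 - x² + x⁵) has coefficients 1,0,-1,0,0,1 for degrees 0…5.
(1 + x + x² + x³ + x⁴ + x⁵) has coefficients 1,1,1,1,1,1,0,0,0,0,0,0 for degrees 0…11.
Multiplying by (1 + x + x²) gives running coefficients 1,2,3,3,3,3,2,1,0,0,0,0 for degrees 0…11.
Multiplying by (1 + x²)³ gives running coefficients 1,2,6,9,15,18,21,21,18,15,9,6 for degrees 0…11.
Finally multiplying by (1 + 2x² + x³), the product of all factors after the first has coefficients 1,2,8,14,29,42,60,72,78,78,66,54 for degrees 0…11.
[x¹¹] = 1·54 − 1·78 + 1·60 = 36.

36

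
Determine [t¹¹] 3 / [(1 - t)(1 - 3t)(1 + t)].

Partial fractions give a closed form: a_n = (-3/4)·1^n + (27/8)·3^n + (3/8)·(-1)^n.
At n = 11: a_11 = 597870.

597870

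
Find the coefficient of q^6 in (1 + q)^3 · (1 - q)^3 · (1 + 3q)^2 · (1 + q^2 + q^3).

(1 + q)^3 has coefficients 1,3,3,1 for degrees 0…3.
(1 - q)^3 has coefficients 1,-3,3,-1,0,0,0 for degrees 0…6.
Multiplying by (1 + 3q)^2 gives running coefficients 1,3,-6,-10,21,-9,0 for degrees 0…6.
Finally multiplying by (1 + q^2 + q^3), the product of all factors after the first has coefficients 1,3,-5,-6,18,-25,11 for degrees 0…6.
[q^6] = 1·11 + 3·(-25) + 3·18 + 1·(-6) = -16.

-16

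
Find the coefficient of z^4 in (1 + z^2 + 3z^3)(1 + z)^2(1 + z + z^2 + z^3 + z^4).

(1 + z^2 + 3z^3) has coefficients 1,0,1,3 for degrees 0…3.
(1 + z)^2 has coefficients 1,2,1,0,0 for degrees 0…4.
Finally multiplying by (1 + z + z^2 + z^3 + z^4), the product of all factors after the first has coefficients 1,3,4,4,4 for degrees 0…4.
[z^4] = 1·4 + 1·4 + 3·3 = 17.

17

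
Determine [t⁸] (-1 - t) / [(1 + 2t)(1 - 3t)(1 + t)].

-4039

Partial fractions give a closed form: a_n = (-2/5)·(-2)^n + (-3/5)·3^n.
At n = 8: a_8 = -4039.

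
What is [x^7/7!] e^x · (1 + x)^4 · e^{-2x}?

The EGF product rule gives c_7 = Σ_{k_1+k_2+k_3=7} C(7; k_1,k_2,k_3) · ∏ g_i(k_i), where e^x gives (1)^k; (1+x)^4 gives the falling factorial (4)_k; e^{-2x} gives (-2)^k.
g_1(k) for k = 0…7: 1, 1, 1, 1, 1, 1, 1, 1.
g_2(k) for k = 0…7: 1, 4, 12, 24, 24, 0, 0, 0.
g_3(k) for k = 0…7: 1, -2, 4, -8, 16, -32, 64, -128.
First combine the last two factors: h(k) = Σ_j C(k,j)·g_2(j)·g_3(k−j) for k = 0…7: 1, 2, 0, -8, 8, 48, -224, 320.
c_7 = Σ_k C(7,k)·g_1(k)·h(7−k) = 1·1·320 + 7·1·(-224) + 21·1·48 + 35·1·8 + 35·1·(-8) + 7·1·2 + 1·1·1 = 320 − 1568 + 1008 + 280 − 280 + 14 + 1 = -225.

-225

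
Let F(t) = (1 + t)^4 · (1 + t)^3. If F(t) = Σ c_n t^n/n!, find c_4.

The EGF product rule gives c_4 = Σ_{k_1+k_2=4} C(4; k_1,k_2) · ∏ g_i(k_i), where (1+t)^4 gives the falling factorial (4)_k; (1+t)^3 gives the falling factorial (3)_k.
g_1(k) for k = 0…4: 1, 4, 12, 24, 24.
g_2(k) for k = 0…4: 1, 3, 6, 6, 0.
c_4 = Σ_k C(4,k)·g_1(k)·g_2(4−k) = 4·4·6 + 6·12·6 + 4·24·3 + 1·24·1 = 96 + 432 + 288 + 24 = 840.

840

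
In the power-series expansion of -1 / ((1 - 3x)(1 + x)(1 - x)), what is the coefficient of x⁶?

Partial fractions give a closed form: a_n = (-9/8)·3^n + (-1/8)·(-1)^n + (1/4)·1^n.
At n = 6: a_6 = -820.

-820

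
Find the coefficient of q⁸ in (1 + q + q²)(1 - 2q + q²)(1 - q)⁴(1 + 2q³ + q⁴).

(1 + q + q²) has coefficients 1,1,1 for degrees 0…2.
(1 - 2q + q²) has coefficients 1,-2,1,0,0,0,0,0,0 for degrees 0…8.
Multiplying by (1 - q)⁴ gives running coefficients 1,-6,15,-20,15,-6,1,0,0 for degrees 0…8.
Finally multiplying by (1 + 2q³ + q⁴), the product of all factors after the first has coefficients 1,-6,15,-18,4,18,-24,10,3 for degrees 0…8.
[q⁸] = 1·3 + 1·10 + 1·(-24) = -11.

-11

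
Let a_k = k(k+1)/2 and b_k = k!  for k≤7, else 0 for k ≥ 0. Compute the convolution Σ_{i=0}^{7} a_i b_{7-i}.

1363

Write out a_i and b_{7-i} for i = 0,…,7 and sum the products.
Σ = 0·5040 + 1·720 + 3·120 + 6·24 + 10·6 + 15·2 + 21·1 + 28·1 = 1363.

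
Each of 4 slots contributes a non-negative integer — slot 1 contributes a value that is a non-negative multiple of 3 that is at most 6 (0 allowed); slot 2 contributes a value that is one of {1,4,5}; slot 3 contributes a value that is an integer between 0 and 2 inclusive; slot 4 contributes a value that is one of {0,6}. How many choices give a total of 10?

The generating function for the choices is (1 + t³ + t⁶)·(t + t⁴ + t⁵)·(1 + t + t²)·(1 + t⁶); the count is [t¹⁰].
(1 + t³ + t⁶) has coefficients 1,0,0,1,0,0,1 for degrees 0…6.
(t + t⁴ + t⁵) has coefficients 0,1,0,0,1,1,0,0,0,0,0 for degrees 0…10.
Multiplying by (1 + t + t²) gives running coefficients 0,1,1,1,1,2,2,1,0,0,0 for degrees 0…10.
Finally multiplying by (1 + t⁶), the product of all factors after the first has coefficients 0,1,1,1,1,2,2,2,1,1,1 for degrees 0…10.
[t¹⁰] = 1·1 + 1·2 + 1·1 = 4.

4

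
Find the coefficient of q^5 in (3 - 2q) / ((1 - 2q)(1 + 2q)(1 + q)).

Partial fractions give a closed form: a_n = (2/3)·2^n + (4)·(-2)^n + (-5/3)·(-1)^n.
At n = 5: a_5 = -105.

-105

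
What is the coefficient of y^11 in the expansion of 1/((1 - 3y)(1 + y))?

132860

Partial fractions give a closed form: a_n = (3/4)·3^n + (1/4)·(-1)^n.
At n = 11: a_11 = 132860.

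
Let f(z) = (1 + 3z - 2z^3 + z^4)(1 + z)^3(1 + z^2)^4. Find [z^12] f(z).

(1 + 3z - 2z^3 + z^4) has coefficients 1,3,0,-2,1 for degrees 0…4.
(1 + z)^3 has coefficients 1,3,3,1,0,0,0,0,0,0,0,0,0 for degrees 0…12.
Finally multiplying by (1 + z^2)^4, the product of all factors after the first has coefficients 1,3,7,13,18,22,22,18,13,7,3,1,0 for degrees 0…12.
[z^12] = 1·0 + 3·1 − 2·7 + 1·13 = 2.

2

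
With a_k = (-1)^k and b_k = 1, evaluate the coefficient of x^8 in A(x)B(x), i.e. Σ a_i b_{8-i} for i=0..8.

Write out a_i and b_{8-i} for i = 0,…,8 and sum the products.
Σ = 1·1 − 1·1 + 1·1 − 1·1 + 1·1 − 1·1 + 1·1 − 1·1 + 1·1 = 1.

1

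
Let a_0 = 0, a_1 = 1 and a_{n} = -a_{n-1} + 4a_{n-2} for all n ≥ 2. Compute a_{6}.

-65

The ordinary generating function has denominator 1 + q - 4q^2.
Iterating the recurrence: a_0,…,a_{6} = 0, 1, -1, 5, -9, 29, -65.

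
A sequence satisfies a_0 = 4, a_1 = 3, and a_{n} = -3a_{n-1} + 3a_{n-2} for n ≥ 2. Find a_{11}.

The ordinary generating function has denominator 1 + 3q - 3q^2.
Iterating the recurrence: a_0,…,a_{11} = 4, 3, 3, 0, 9, -27, 108, -405, 1539, -5832, 22113, -83835.

-83835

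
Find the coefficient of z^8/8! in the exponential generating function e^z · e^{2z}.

The EGF product rule gives c_8 = Σ_{k_1+k_2=8} C(8; k_1,k_2) · ∏ g_i(k_i), where e^z gives (1)^k; e^{2z} gives (2)^k.
g_1(k) for k = 0…8: 1, 1, 1, 1, 1, 1, 1, 1, 1.
g_2(k) for k = 0…8: 1, 2, 4, 8, 16, 32, 64, 128, 256.
c_8 = Σ_k C(8,k)·g_1(k)·g_2(8−k) = 1·1·256 + 8·1·128 + 28·1·64 + 56·1·32 + 70·1·16 + 56·1·8 + 28·1·4 + 8·1·2 + 1·1·1 = 256 + 1024 + 1792 + 1792 + 1120 + 448 + 112 + 16 + 1 = 6561.

6561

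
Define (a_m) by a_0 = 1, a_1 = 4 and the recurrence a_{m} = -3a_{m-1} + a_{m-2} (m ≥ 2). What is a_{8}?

The ordinary generating function has denominator 1 + 3t - t^2.
Iterating the recurrence: a_0,…,a_{8} = 1, 4, -11, 37, -122, 403, -1331, 4396, -14519.

-14519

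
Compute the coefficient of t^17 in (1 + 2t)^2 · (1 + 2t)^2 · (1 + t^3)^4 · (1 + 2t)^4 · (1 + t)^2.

(1 + 2t)^2 has coefficients 1,4,4 for degrees 0…2.
(1 + 2t)^2 has coefficients 1,4,4,0,0,0,0,0,0,0,0,0,0,0,0,0,0,0 for degrees 0…17.
Multiplying by (1 + t^3)^4 gives running coefficients 1,4,4,4,16,16,6,24,24,4,16,16,1,4,4,0,0,0 for degrees 0…17.
Multiplying by (1 + 2t)^4 gives running coefficients 1,12,60,164,288,432,710,1032,1128,1220,1488,1392,1025,972,828,416,240,192 for degrees 0…17.
Finally multiplying by (1 + t)^2, the product of all factors after the first has coefficients 1,14,85,296,676,1172,1862,2884,3902,4508,5056,5588,5297,4414,3797,3044,1900,1088 for degrees 0…17.
[t^17] = 1·1088 + 4·1900 + 4·3044 = 20864.

20864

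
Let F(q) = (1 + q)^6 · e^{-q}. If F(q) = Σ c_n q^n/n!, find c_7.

1091

The EGF product rule gives c_7 = Σ_{k_1+k_2=7} C(7; k_1,k_2) · ∏ g_i(k_i), where (1+q)^6 gives the falling factorial (6)_k; e^{-q} gives (-1)^k.
g_1(k) for k = 0…7: 1, 6, 30, 120, 360, 720, 720, 0.
g_2(k) for k = 0…7: 1, -1, 1, -1, 1, -1, 1, -1.
c_7 = Σ_k C(7,k)·g_1(k)·g_2(7−k) = 1·1·(-1) + 7·6·1 + 21·30·(-1) + 35·120·1 + 35·360·(-1) + 21·720·1 + 7·720·(-1) = −1 + 42 − 630 + 4200 − 12600 + 15120 − 5040 = 1091.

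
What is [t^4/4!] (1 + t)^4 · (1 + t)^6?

The EGF product rule gives c_4 = Σ_{k_1+k_2=4} C(4; k_1,k_2) · ∏ g_i(k_i), where (1+t)^4 gives the falling factorial (4)_k; (1+t)^6 gives the falling factorial (6)_k.
g_1(k) for k = 0…4: 1, 4, 12, 24, 24.
g_2(k) for k = 0…4: 1, 6, 30, 120, 360.
c_4 = Σ_k C(4,k)·g_1(k)·g_2(4−k) = 1·1·360 + 4·4·120 + 6·12·30 + 4·24·6 + 1·24·1 = 360 + 1920 + 2160 + 576 + 24 = 5040.

5040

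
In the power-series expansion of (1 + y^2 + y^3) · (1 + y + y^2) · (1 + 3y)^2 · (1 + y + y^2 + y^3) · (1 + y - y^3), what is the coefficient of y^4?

(1 + y^2 + y^3) has coefficients 1,0,1,1 for degrees 0…3.
(1 + y + y^2) has coefficients 1,1,1,0,0 for degrees 0…4.
Multiplying by (1 + 3y)^2 gives running coefficients 1,7,16,15,9 for degrees 0…4.
Multiplying by (1 + y + y^2 + y^3) gives running coefficients 1,8,24,39,47 for degrees 0…4.
Finally multiplying by (1 + y - y^3), the product of all factors after the first has coefficients 1,9,32,62,78 for degrees 0…4.
[y^4] = 1·78 + 1·32 + 1·9 = 119.

119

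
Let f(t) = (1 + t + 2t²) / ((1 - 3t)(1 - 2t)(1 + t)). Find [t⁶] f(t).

2381

Partial fractions give a closed form: a_n = (7/2)·3^n + (-8/3)·2^n + (1/6)·(-1)^n.
At n = 6: a_6 = 2381.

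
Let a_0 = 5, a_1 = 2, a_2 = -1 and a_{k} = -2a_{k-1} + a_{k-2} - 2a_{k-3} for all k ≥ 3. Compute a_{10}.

2663

The ordinary generating function has denominator 1 + 2t - t^2 + 2t^3.
Iterating the recurrence: a_0,…,a_{10} = 5, 2, -1, -6, 7, -18, 55, -142, 375, -1002, 2663.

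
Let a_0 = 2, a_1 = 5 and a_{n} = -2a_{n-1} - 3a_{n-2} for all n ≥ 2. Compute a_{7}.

5

The ordinary generating function has denominator 1 + 2y + 3y^2.
Iterating the recurrence: a_0,…,a_{7} = 2, 5, -16, 17, 14, -79, 116, 5.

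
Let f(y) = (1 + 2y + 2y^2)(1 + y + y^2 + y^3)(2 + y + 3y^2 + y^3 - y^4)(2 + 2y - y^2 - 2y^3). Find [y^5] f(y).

(1 + 2y + 2y^2) has coefficients 1,2,2 for degrees 0…2.
(1 + y + y^2 + y^3) has coefficients 1,1,1,1,0,0 for degrees 0…5.
Multiplying by (2 + y + 3y^2 + y^3 - y^4) gives running coefficients 2,3,6,7,4,3 for degrees 0…5.
Finally multiplying by (2 + 2y - y^2 - 2y^3), the product of all factors after the first has coefficients 4,10,16,19,10,-5 for degrees 0…5.
[y^5] = 1·(-5) + 2·10 + 2·19 = 53.

53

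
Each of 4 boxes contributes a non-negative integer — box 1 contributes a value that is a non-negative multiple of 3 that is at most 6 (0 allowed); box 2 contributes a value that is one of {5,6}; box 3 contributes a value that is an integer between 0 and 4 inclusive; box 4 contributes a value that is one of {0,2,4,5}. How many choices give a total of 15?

11

The generating function for the choices is (1 + q^3 + q^6)·(q^5 + q^6)·(1 + q + q^2 + q^3 + q^4)·(1 + q^2 + q^4 + q^5); the count is [q^15].
(1 + q^3 + q^6) has coefficients 1,0,0,1,0,0,1 for degrees 0…6.
(q^5 + q^6) has coefficients 0,0,0,0,0,1,1,0,0,0,0,0,0,0,0,0 for degrees 0…15.
Multiplying by (1 + q + q^2 + q^3 + q^4) gives running coefficients 0,0,0,0,0,1,2,2,2,2,1,0,0,0,0,0 for degrees 0…15.
Finally multiplying by (1 + q^2 + q^4 + q^5), the product of all factors after the first has coefficients 0,0,0,0,0,1,2,3,4,5,6,6,5,4,3,1 for degrees 0…15.
[q^15] = 1·1 + 1·5 + 1·5 = 11.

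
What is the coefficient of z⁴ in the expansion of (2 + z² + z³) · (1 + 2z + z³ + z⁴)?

4

(2 + z² + z³) has coefficients 2,0,1,1 for degrees 0…3.
(1 + 2z + z³ + z⁴) has coefficients 1,2,0,1,1 for degrees 0…4.
[z⁴] = 2·1 + 1·0 + 1·2 = 4.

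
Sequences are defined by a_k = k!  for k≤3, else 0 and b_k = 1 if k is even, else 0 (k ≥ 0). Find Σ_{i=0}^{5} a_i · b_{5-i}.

7

The convolution is the x^5 coefficient of A(x)B(x).
Σ = 1·0 + 1·1 + 2·0 + 6·1 + 0·0 + 0·1 = 7.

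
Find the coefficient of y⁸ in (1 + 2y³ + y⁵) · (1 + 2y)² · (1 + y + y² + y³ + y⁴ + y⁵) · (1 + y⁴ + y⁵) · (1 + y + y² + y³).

(1 + 2y³ + y⁵) has coefficients 1,0,0,2,0,1 for degrees 0…5.
(1 + 2y)² has coefficients 1,4,4,0,0,0,0,0,0 for degrees 0…8.
Multiplying by (1 + y + y² + y³ + y⁴ + y⁵) gives running coefficients 1,5,9,9,9,9,8,4,0 for degrees 0…8.
Multiplying by (1 + y⁴ + y⁵) gives running coefficients 1,5,9,9,10,15,22,22,18 for degrees 0…8.
Finally multiplying by (1 + y + y² + y³), the product of all factors after the first has coefficients 1,6,15,24,33,43,56,69,77 for degrees 0…8.
[y⁸] = 1·77 + 2·43 + 1·24 = 187.

187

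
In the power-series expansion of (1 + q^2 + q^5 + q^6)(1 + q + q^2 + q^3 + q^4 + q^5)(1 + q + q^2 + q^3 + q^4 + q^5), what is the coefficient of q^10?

15

(1 + q^2 + q^5 + q^6) has coefficients 1,0,1,0,0,1,1 for degrees 0…6.
(1 + q + q^2 + q^3 + q^4 + q^5) has coefficients 1,1,1,1,1,1,0,0,0,0,0 for degrees 0…10.
Finally multiplying by (1 + q + q^2 + q^3 + q^4 + q^5), the product of all factors after the first has coefficients 1,2,3,4,5,6,5,4,3,2,1 for degrees 0…10.
[q^10] = 1·1 + 1·3 + 1·6 + 1·5 = 15.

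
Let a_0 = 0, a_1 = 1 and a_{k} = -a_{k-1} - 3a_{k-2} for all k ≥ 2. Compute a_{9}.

The ordinary generating function has denominator 1 + x + 3x^2.
Iterating the recurrence: a_0,…,a_{9} = 0, 1, -1, -2, 5, 1, -16, 13, 35, -74.

-74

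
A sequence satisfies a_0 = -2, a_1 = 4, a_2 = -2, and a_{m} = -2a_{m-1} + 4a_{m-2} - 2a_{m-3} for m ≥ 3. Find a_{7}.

The ordinary generating function has denominator 1 + 2x - 4x^2 + 2x^3.
Iterating the recurrence: a_0,…,a_{7} = -2, 4, -2, 24, -64, 228, -760, 2560.

2560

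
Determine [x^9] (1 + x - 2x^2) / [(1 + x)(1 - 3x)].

The denominator gives the recurrence a_n = 2a_(n−1) + 3a_(n−2) for n ≥ 3; the numerator fixes a_0 = 1, a_1 = 3, a_2 = 7.
Iterating: 1, 3, 7, 23, 67, 203, 607, 1823, 5467, 16403, so a_9 = 16403.

16403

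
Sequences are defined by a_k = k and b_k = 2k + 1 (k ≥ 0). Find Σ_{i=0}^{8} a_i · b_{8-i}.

204

The convolution is the t^8 coefficient of A(t)B(t).
Σ = 0·17 + 1·15 + 2·13 + 3·11 + 4·9 + 5·7 + 6·5 + 7·3 + 8·1 = 204.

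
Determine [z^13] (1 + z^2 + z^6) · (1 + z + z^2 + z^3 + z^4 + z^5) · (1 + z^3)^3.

11

(1 + z^2 + z^6) has coefficients 1,0,1,0,0,0,1 for degrees 0…6.
(1 + z + z^2 + z^3 + z^4 + z^5) has coefficients 1,1,1,1,1,1,0,0,0,0,0,0,0,0 for degrees 0…13.
Finally multiplying by (1 + z^3)^3, the product of all factors after the first has coefficients 1,1,1,4,4,4,6,6,6,4,4,4,1,1 for degrees 0…13.
[z^13] = 1·1 + 1·4 + 1·6 = 11.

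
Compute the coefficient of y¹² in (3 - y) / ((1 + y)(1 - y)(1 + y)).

27

The denominator gives the recurrence a_n = −a_(n−1) + a_(n−2) + a_(n−3) for n ≥ 3; the numerator fixes a_0 = 3, a_1 = -4, a_2 = 7.
Iterating: 3, -4, 7, -8, 11, -12, 15, -16, 19, -20, 23, -24, 27, so a_12 = 27.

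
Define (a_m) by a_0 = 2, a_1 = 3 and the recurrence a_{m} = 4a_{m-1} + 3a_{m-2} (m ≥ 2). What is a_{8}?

The ordinary generating function has denominator 1 - 4x - 3x^2.
Iterating the recurrence: a_0,…,a_{8} = 2, 3, 18, 81, 378, 1755, 8154, 37881, 175986.

175986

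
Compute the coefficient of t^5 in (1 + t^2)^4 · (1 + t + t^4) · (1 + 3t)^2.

84

(1 + t^2)^4 has coefficients 1,0,4,0,6,0 for degrees 0…5.
(1 + t + t^4) has coefficients 1,1,0,0,1,0 for degrees 0…5.
Finally multiplying by (1 + 3t)^2, the product of all factors after the first has coefficients 1,7,15,9,1,6 for degrees 0…5.
[t^5] = 1·6 + 4·9 + 6·7 = 84.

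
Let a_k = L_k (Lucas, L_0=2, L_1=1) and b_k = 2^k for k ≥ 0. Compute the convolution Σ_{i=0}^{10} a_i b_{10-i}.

5623

Write out a_i and b_{10-i} for i = 0,…,10 and sum the products.
Σ = 2·1024 + 1·512 + 3·256 + 4·128 + 7·64 + 11·32 + 18·16 + 29·8 + 47·4 + 76·2 + 123·1 = 5623.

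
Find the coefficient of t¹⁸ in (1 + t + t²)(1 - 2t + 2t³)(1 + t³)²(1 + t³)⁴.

(1 + t + t²) has coefficients 1,1,1 for degrees 0…2.
(1 - 2t + 2t³) has coefficients 1,-2,0,2,0,0,0,0,0,0,0,0,0,0,0,0,0,0,0 for degrees 0…18.
Multiplying by (1 + t³)² gives running coefficients 1,-2,0,4,-4,0,5,-2,0,2,0,0,0,0,0,0,0,0,0 for degrees 0…18.
Finally multiplying by (1 + t³)⁴, the product of all factors after the first has coefficients 1,-2,0,8,-12,0,27,-30,0,50,-40,0,55,-30,0,36,-12,0,13 for degrees 0…18.
[t¹⁸] = 1·13 + 1·0 + 1·(-12) = 1.

1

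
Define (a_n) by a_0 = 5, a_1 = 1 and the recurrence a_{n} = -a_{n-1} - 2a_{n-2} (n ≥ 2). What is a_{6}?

The ordinary generating function has denominator 1 + x + 2x^2.
Iterating the recurrence: a_0,…,a_{6} = 5, 1, -11, 9, 13, -31, 5.

5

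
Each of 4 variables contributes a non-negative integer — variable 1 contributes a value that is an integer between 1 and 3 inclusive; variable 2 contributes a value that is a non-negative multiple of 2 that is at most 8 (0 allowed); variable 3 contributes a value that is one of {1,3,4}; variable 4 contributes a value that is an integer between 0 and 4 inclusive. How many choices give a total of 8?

20

The generating function for the choices is (x + x² + x³)·(1 + x² + x⁴ + x⁶ + x⁸)·(x + x³ + x⁴)·(1 + x + x² + x³ + x⁴); the count is [x⁸].
(x + x² + x³) has coefficients 0,1,1,1 for degrees 0…3.
(1 + x² + x⁴ + x⁶ + x⁸) has coefficients 1,0,1,0,1,0,1,0,1 for degrees 0…8.
Multiplying by (x + x³ + x⁴) gives running coefficients 0,1,0,2,1,2,1,2,1 for degrees 0…8.
Finally multiplying by (1 + x + x² + x³ + x⁴), the product of all factors after the first has coefficients 0,1,1,3,4,6,6,8,7 for degrees 0…8.
[x⁸] = 1·8 + 1·6 + 1·6 = 20.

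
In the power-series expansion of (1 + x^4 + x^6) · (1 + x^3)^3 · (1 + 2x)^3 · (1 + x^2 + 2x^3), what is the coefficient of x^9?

(1 + x^4 + x^6) has coefficients 1,0,0,0,1,0,1 for degrees 0…6.
(1 + x^3)^3 has coefficients 1,0,0,3,0,0,3,0,0,1 for degrees 0…9.
Multiplying by (1 + 2x)^3 gives running coefficients 1,6,12,11,18,36,27,18,36,25 for degrees 0…9.
Finally multiplying by (1 + x^2 + 2x^3), the product of all factors after the first has coefficients 1,6,13,19,42,71,67,90,135,97 for degrees 0…9.
[x^9] = 1·97 + 1·71 + 1·19 = 187.

187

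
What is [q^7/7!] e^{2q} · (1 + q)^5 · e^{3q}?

The EGF product rule gives c_7 = Σ_{k_1+k_2+k_3=7} C(7; k_1,k_2,k_3) · ∏ g_i(k_i), where e^{2q} gives (2)^k; (1+q)^5 gives the falling factorial (5)_k; e^{3q} gives (3)^k.
g_1(k) for k = 0…7: 1, 2, 4, 8, 16, 32, 64, 128.
g_2(k) for k = 0…7: 1, 5, 20, 60, 120, 120, 0, 0.
g_3(k) for k = 0…7: 1, 3, 9, 27, 81, 243, 729, 2187.
First combine the last two factors: h(k) = Σ_j C(k,j)·g_2(j)·g_3(k−j) for k = 0…7: 1, 8, 59, 402, 2541, 14988, 83079, 435942.
c_7 = Σ_k C(7,k)·g_1(k)·h(7−k) = 1·1·435942 + 7·2·83079 + 21·4·14988 + 35·8·2541 + 35·16·402 + 21·32·59 + 7·64·8 + 1·128·1 = 435942 + 1163106 + 1258992 + 711480 + 225120 + 39648 + 3584 + 128 = 3838000.

3838000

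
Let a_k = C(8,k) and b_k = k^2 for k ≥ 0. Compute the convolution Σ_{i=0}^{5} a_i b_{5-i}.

This is [x^5] in the product of the two ordinary generating functions.
Σ = 1·25 + 8·16 + 28·9 + 56·4 + 70·1 + 56·0 = 699.

699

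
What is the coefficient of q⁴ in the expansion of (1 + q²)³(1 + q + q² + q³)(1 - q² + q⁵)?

(1 + q²)³ has coefficients 1,0,3,0,3 for degrees 0…4.
(1 + q + q² + q³) has coefficients 1,1,1,1,0 for degrees 0…4.
Finally multiplying by (1 - q² + q⁵), the product of all factors after the first has coefficients 1,1,0,0,-1 for degrees 0…4.
[q⁴] = 1·(-1) + 3·0 + 3·1 = 2.

2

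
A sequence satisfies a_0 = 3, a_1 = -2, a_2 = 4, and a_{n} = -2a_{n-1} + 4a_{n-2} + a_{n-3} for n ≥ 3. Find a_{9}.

-12789

The ordinary generating function has denominator 1 + 2q - 4q^2 - q^3.
Iterating the recurrence: a_0,…,a_{9} = 3, -2, 4, -13, 40, -128, 403, -1278, 4040, -12789.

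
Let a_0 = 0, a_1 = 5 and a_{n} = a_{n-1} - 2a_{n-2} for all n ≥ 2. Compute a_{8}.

The ordinary generating function has denominator 1 - x + 2x^2.
Iterating the recurrence: a_0,…,a_{8} = 0, 5, 5, -5, -15, -5, 25, 35, -15.

-15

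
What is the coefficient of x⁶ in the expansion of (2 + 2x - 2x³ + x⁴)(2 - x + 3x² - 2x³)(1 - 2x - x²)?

21

(2 + 2x - 2x³ + x⁴) has coefficients 2,2,0,-2,1 for degrees 0…4.
(2 - x + 3x² - 2x³) has coefficients 2,-1,3,-2,0,0,0 for degrees 0…6.
Finally multiplying by (1 - 2x - x²), the product of all factors after the first has coefficients 2,-5,3,-7,1,2,0 for degrees 0…6.
[x⁶] = 2·0 + 2·2 − 2·(-7) + 1·3 = 21.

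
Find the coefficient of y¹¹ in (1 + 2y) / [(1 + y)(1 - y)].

Partial fractions give a closed form: a_n = (-1/2)·(-1)^n + (3/2)·1^n.
At n = 11: a_11 = 2.

2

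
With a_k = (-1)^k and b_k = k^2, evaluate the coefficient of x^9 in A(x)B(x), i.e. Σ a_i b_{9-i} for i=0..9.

45

Write out a_i and b_{9-i} for i = 0,…,9 and sum the products.
Σ = 1·81 − 1·64 + 1·49 − 1·36 + 1·25 − 1·16 + 1·9 − 1·4 + 1·1 − 1·0 = 45.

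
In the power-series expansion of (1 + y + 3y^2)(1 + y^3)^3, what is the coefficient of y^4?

3

(1 + y + 3y^2) has coefficients 1,1,3 for degrees 0…2.
(1 + y^3)^3 has coefficients 1,0,0,3,0 for degrees 0…4.
[y^4] = 1·0 + 1·3 + 3·0 = 3.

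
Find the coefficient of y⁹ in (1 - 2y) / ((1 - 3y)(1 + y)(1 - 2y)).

14762

Partial fractions give a closed form: a_n = (3/4)·3^n + (1/4)·(-1)^n.
At n = 9: a_9 = 14762.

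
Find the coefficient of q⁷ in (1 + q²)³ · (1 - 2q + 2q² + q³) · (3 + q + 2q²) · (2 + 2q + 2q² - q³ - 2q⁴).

56

(1 + q²)³ has coefficients 1,0,3,0,3,0,1 for degrees 0…6.
(1 - 2q + 2q² + q³) has coefficients 1,-2,2,1,0,0,0,0 for degrees 0…7.
Multiplying by (3 + q + 2q²) gives running coefficients 3,-5,6,1,5,2,0,0 for degrees 0…7.
Finally multiplying by (2 + 2q + 2q² - q³ - 2q⁴), the product of all factors after the first has coefficients 6,-4,8,1,23,20,1,-3 for degrees 0…7.
[q⁷] = 1·(-3) + 3·20 + 3·1 + 1·(-4) = 56.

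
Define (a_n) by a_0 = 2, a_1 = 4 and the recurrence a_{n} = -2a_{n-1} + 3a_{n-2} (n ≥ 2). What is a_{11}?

The ordinary generating function has denominator 1 + 2q - 3q^2.
Iterating the recurrence: a_0,…,a_{11} = 2, 4, -2, 16, -38, 124, -362, 1096, -3278, 9844, -29522, 88576.

88576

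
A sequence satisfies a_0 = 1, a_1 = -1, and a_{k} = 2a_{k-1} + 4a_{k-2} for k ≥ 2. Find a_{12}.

The ordinary generating function has denominator 1 - 2y - 4y^2.
Iterating the recurrence: a_0,…,a_{12} = 1, -1, 2, 0, 8, 16, 64, 192, 640, 2048, 6656, 21504, 69632.

69632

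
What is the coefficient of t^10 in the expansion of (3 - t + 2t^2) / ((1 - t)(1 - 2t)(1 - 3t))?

755351

Partial fractions give a closed form: a_n = (2)·1^n + (-12)·2^n + (13)·3^n.
At n = 10: a_10 = 755351.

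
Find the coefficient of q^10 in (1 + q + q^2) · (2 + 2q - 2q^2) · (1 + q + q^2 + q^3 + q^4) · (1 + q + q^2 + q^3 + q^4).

-4

(1 + q + q^2) has coefficients 1,1,1 for degrees 0…2.
(2 + 2q - 2q^2) has coefficients 2,2,-2,0,0,0,0,0,0,0,0 for degrees 0…10.
Multiplying by (1 + q + q^2 + q^3 + q^4) gives running coefficients 2,4,2,2,2,0,-2,0,0,0,0 for degrees 0…10.
Finally multiplying by (1 + q + q^2 + q^3 + q^4), the product of all factors after the first has coefficients 2,6,8,10,12,10,4,2,0,-2,-2 for degrees 0…10.
[q^10] = 1·(-2) + 1·(-2) + 1·0 = -4.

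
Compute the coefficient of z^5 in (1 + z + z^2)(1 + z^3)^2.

2

(1 + z + z^2) has coefficients 1,1,1 for degrees 0…2.
(1 + z^3)^2 has coefficients 1,0,0,2,0,0 for degrees 0…5.
[z^5] = 1·0 + 1·0 + 1·2 = 2.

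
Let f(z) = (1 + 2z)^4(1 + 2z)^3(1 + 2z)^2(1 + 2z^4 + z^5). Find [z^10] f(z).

14784

(1 + 2z)^4 has coefficients 1,8,24,32,16 for degrees 0…4.
(1 + 2z)^3 has coefficients 1,6,12,8,0,0,0,0,0,0,0 for degrees 0…10.
Multiplying by (1 + 2z)^2 gives running coefficients 1,10,40,80,80,32,0,0,0,0,0 for degrees 0…10.
Finally multiplying by (1 + 2z^4 + z^5), the product of all factors after the first has coefficients 1,10,40,80,82,53,90,200,240,144,32 for degrees 0…10.
[z^10] = 1·32 + 8·144 + 24·240 + 32·200 + 16·90 = 14784.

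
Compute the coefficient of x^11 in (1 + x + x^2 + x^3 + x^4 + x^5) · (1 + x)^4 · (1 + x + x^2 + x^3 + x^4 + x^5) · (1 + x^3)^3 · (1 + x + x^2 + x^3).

(1 + x + x^2 + x^3 + x^4 + x^5) has coefficients 1,1,1,1,1,1 for degrees 0…5.
(1 + x)^4 has coefficients 1,4,6,4,1,0,0,0,0,0,0,0 for degrees 0…11.
Multiplying by (1 + x + x^2 + x^3 + x^4 + x^5) gives running coefficients 1,5,11,15,16,16,15,11,5,1,0,0 for degrees 0…11.
Multiplying by (1 + x^3)^3 gives running coefficients 1,5,11,18,31,49,63,74,86,92,86,74 for degrees 0…11.
Finally multiplying by (1 + x + x^2 + x^3), the product of all factors after the first has coefficients 1,6,17,35,65,109,161,217,272,315,338,338 for degrees 0…11.
[x^11] = 1·338 + 1·338 + 1·315 + 1·272 + 1·217 + 1·161 = 1641.

1641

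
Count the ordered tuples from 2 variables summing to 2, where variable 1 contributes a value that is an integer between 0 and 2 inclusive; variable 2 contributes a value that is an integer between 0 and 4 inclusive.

The generating function for the choices is (1 + t + t²)·(1 + t + t² + t³ + t⁴); the count is [t²].
(1 + t + t²) has coefficients 1,1,1 for degrees 0…2.
(1 + t + t² + t³ + t⁴) has coefficients 1,1,1 for degrees 0…2.
[t²] = 1·1 + 1·1 + 1·1 = 3.

3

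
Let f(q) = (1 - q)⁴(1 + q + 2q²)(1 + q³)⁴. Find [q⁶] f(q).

(1 - q)⁴ has coefficients 1,-4,6,-4,1 for degrees 0…4.
(1 + q + 2q²) has coefficients 1,1,2,0,0,0,0 for degrees 0…6.
Finally multiplying by (1 + q³)⁴, the product of all factors after the first has coefficients 1,1,2,4,4,8,6 for degrees 0…6.
[q⁶] = 1·6 − 4·8 + 6·4 − 4·4 + 1·2 = -16.

-16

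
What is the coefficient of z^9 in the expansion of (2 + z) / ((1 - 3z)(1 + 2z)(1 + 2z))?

The denominator gives the recurrence a_n = −a_(n−1) + 8a_(n−2) + 12a_(n−3) for n ≥ 3; the numerator fixes a_0 = 2, a_1 = -1, a_2 = 17.
Iterating: 2, -1, 17, -1, 125, 71, 917, 1151, 7037, 13175, so a_9 = 13175.

13175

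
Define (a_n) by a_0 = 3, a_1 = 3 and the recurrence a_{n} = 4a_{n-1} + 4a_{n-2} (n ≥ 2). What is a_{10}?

The ordinary generating function has denominator 1 - 4q - 4q^2.
Iterating the recurrence: a_0,…,a_{10} = 3, 3, 24, 108, 528, 2544, 12288, 59328, 286464, 1383168, 6678528.

6678528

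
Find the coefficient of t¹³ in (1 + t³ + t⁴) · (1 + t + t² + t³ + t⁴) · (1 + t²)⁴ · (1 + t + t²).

49

(1 + t³ + t⁴) has coefficients 1,0,0,1,1 for degrees 0…4.
(1 + t + t² + t³ + t⁴) has coefficients 1,1,1,1,1,0,0,0,0,0,0,0,0,0 for degrees 0…13.
Multiplying by (1 + t²)⁴ gives running coefficients 1,1,5,5,11,10,14,10,11,5,5,1,1,0 for degrees 0…13.
Finally multiplying by (1 + t + t²), the product of all factors after the first has coefficients 1,2,7,11,21,26,35,34,35,26,21,11,7,2 for degrees 0…13.
[t¹³] = 1·2 + 1·21 + 1·26 = 49.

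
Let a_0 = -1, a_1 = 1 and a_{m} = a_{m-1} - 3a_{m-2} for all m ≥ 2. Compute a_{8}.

4

The ordinary generating function has denominator 1 - x + 3x^2.
Iterating the recurrence: a_0,…,a_{8} = -1, 1, 4, 1, -11, -14, 19, 61, 4.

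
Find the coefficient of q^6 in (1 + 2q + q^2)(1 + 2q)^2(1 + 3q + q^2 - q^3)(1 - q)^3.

44

(1 + 2q + q^2) has coefficients 1,2,1 for degrees 0…2.
(1 + 2q)^2 has coefficients 1,4,4,0,0,0,0 for degrees 0…6.
Multiplying by (1 + 3q + q^2 - q^3) gives running coefficients 1,7,17,15,0,-4,0 for degrees 0…6.
Finally multiplying by (1 - q)^3, the product of all factors after the first has coefficients 1,4,-1,-16,-1,24,-3 for degrees 0…6.
[q^6] = 1·(-3) + 2·24 + 1·(-1) = 44.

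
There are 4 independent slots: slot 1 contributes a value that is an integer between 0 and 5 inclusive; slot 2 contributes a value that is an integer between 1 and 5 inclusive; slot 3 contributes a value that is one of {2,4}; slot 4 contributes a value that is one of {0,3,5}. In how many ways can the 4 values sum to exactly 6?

The generating function for the choices is (1 + t + t^2 + t^3 + t^4 + t^5)·(t + t^2 + t^3 + t^4 + t^5)·(t^2 + t^4)·(1 + t^3 + t^5); the count is [t^6].
(1 + t + t^2 + t^3 + t^4 + t^5) has coefficients 1,1,1,1,1,1 for degrees 0…5.
(t + t^2 + t^3 + t^4 + t^5) has coefficients 0,1,1,1,1,1,0 for degrees 0…6.
Multiplying by (t^2 + t^4) gives running coefficients 0,0,0,1,1,2,2 for degrees 0…6.
Finally multiplying by (1 + t^3 + t^5), the product of all factors after the first has coefficients 0,0,0,1,1,2,3 for degrees 0…6.
[t^6] = 1·3 + 1·2 + 1·1 + 1·1 + 1·0 + 1·0 = 7.

7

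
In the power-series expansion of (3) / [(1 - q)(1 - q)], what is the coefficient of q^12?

The denominator gives the recurrence a_n = 2a_(n−1) − a_(n−2) for n ≥ 2; the numerator fixes a_0 = 3, a_1 = 6.
Iterating: 3, 6, 9, 12, 15, 18, 21, 24, 27, 30, 33, 36, 39, so a_12 = 39.

39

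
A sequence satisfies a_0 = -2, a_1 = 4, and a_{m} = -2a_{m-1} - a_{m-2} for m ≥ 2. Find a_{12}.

-26

The ordinary generating function has denominator 1 + 2y + y^2.
Iterating the recurrence: a_0,…,a_{12} = -2, 4, -6, 8, -10, 12, -14, 16, -18, 20, -22, 24, -26.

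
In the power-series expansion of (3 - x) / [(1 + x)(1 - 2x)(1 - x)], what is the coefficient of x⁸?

853

Partial fractions give a closed form: a_n = (2/3)·(-1)^n + (10/3)·2^n + (-1)·1^n.
At n = 8: a_8 = 853.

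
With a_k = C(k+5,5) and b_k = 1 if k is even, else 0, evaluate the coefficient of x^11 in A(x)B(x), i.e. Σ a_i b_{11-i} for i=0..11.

The convolution is the x^11 coefficient of A(x)B(x).
Σ = 1·0 + 6·1 + 21·0 + 56·1 + 126·0 + 252·1 + 462·0 + 792·1 + 1287·0 + 2002·1 + 3003·0 + 4368·1 = 7476.

7476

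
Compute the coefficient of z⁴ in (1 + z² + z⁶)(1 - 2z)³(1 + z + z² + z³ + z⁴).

6

(1 + z² + z⁶) has coefficients 1,0,1,0,0 for degrees 0…4.
(1 - 2z)³ has coefficients 1,-6,12,-8,0 for degrees 0…4.
Finally multiplying by (1 + z + z² + z³ + z⁴), the product of all factors after the first has coefficients 1,-5,7,-1,-1 for degrees 0…4.
[z⁴] = 1·(-1) + 1·7 = 6.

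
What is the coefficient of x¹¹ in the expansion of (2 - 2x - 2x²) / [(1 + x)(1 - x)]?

The denominator gives the recurrence a_n = a_(n−2) for n ≥ 3; the numerator fixes a_0 = 2, a_1 = -2, a_2 = 0.
Iterating: 2, -2, 0, -2, 0, -2, 0, -2, 0, -2, 0, -2, so a_11 = -2.

-2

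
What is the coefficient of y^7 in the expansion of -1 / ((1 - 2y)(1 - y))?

Partial fractions give a closed form: a_n = (-2)·2^n + (1)·1^n.
At n = 7: a_7 = -255.

-255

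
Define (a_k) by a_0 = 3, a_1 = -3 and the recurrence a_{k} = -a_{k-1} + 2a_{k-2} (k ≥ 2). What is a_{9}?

The ordinary generating function has denominator 1 + z - 2z^2.
Iterating the recurrence: a_0,…,a_{9} = 3, -3, 9, -15, 33, -63, 129, -255, 513, -1023.

-1023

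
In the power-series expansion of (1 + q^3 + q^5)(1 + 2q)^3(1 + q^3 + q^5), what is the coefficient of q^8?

(1 + q^3 + q^5) has coefficients 1,0,0,1,0,1 for degrees 0…5.
(1 + 2q)^3 has coefficients 1,6,12,8,0,0,0,0,0 for degrees 0…8.
Finally multiplying by (1 + q^3 + q^5), the product of all factors after the first has coefficients 1,6,12,9,6,13,14,12,8 for degrees 0…8.
[q^8] = 1·8 + 1·13 + 1·9 = 30.

30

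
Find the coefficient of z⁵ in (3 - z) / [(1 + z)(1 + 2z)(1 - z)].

The denominator gives the recurrence a_n = −2a_(n−1) + a_(n−2) + 2a_(n−3) for n ≥ 3; the numerator fixes a_0 = 3, a_1 = -7, a_2 = 17.
Iterating: 3, -7, 17, -35, 73, -147, so a_5 = -147.

-147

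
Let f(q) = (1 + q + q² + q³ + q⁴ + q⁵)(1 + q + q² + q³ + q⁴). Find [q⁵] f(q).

(1 + q + q² + q³ + q⁴ + q⁵) has coefficients 1,1,1,1,1,1 for degrees 0…5.
(1 + q + q² + q³ + q⁴) has coefficients 1,1,1,1,1,0 for degrees 0…5.
[q⁵] = 1·0 + 1·1 + 1·1 + 1·1 + 1·1 + 1·1 = 5.

5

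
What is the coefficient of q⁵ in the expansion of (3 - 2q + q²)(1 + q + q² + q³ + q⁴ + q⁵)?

(3 - 2q + q²) has coefficients 3,-2,1 for degrees 0…2.
(1 + q + q² + q³ + q⁴ + q⁵) has coefficients 1,1,1,1,1,1 for degrees 0…5.
[q⁵] = 3·1 − 2·1 + 1·1 = 2.

2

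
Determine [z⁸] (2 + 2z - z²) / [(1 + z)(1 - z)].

1

The denominator gives the recurrence a_n = a_(n−2) for n ≥ 3; the numerator fixes a_0 = 2, a_1 = 2, a_2 = 1.
Iterating: 2, 2, 1, 2, 1, 2, 1, 2, 1, so a_8 = 1.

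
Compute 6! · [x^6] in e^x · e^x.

The EGF product rule gives c_6 = Σ_{k_1+k_2=6} C(6; k_1,k_2) · ∏ g_i(k_i), where e^x gives (1)^k; e^x gives (1)^k.
g_1(k) for k = 0…6: 1, 1, 1, 1, 1, 1, 1.
g_2(k) for k = 0…6: 1, 1, 1, 1, 1, 1, 1.
c_6 = Σ_k C(6,k)·g_1(k)·g_2(6−k) = 1·1·1 + 6·1·1 + 15·1·1 + 20·1·1 + 15·1·1 + 6·1·1 + 1·1·1 = 1 + 6 + 15 + 20 + 15 + 6 + 1 = 64.

64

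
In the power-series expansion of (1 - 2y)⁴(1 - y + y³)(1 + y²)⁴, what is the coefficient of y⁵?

(1 - 2y)⁴ has coefficients 1,-8,24,-32,16 for degrees 0…4.
(1 - y + y³) has coefficients 1,-1,0,1,0,0 for degrees 0…5.
Finally multiplying by (1 + y²)⁴, the product of all factors after the first has coefficients 1,-1,4,-3,6,-2 for degrees 0…5.
[y⁵] = 1·(-2) − 8·6 + 24·(-3) − 32·4 + 16·(-1) = -266.

-266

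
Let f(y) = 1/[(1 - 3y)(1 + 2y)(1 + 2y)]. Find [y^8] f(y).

3345

The denominator gives the recurrence a_n = −a_(n−1) + 8a_(n−2) + 12a_(n−3) for n ≥ 3; the numerator fixes a_0 = 1, a_1 = -1, a_2 = 9.
Iterating: 1, -1, 9, -5, 65, 3, 457, 347, 3345, so a_8 = 3345.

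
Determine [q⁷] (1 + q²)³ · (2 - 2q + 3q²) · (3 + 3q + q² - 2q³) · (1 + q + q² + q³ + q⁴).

79

(1 + q²)³ has coefficients 1,0,3,0,3,0,1 for degrees 0…6.
(2 - 2q + 3q²) has coefficients 2,-2,3,0,0,0,0,0 for degrees 0…7.
Multiplying by (3 + 3q + q² - 2q³) gives running coefficients 6,0,5,3,7,-6,0,0 for degrees 0…7.
Finally multiplying by (1 + q + q² + q³ + q⁴), the product of all factors after the first has coefficients 6,6,11,14,21,9,9,4 for degrees 0…7.
[q⁷] = 1·4 + 3·9 + 3·14 + 1·6 = 79.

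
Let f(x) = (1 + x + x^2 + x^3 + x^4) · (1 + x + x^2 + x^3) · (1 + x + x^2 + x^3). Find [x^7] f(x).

10

(1 + x + x^2 + x^3 + x^4) has coefficients 1,1,1,1,1 for degrees 0…4.
(1 + x + x^2 + x^3) has coefficients 1,1,1,1,0,0,0,0 for degrees 0…7.
Finally multiplying by (1 + x + x^2 + x^3), the product of all factors after the first has coefficients 1,2,3,4,3,2,1,0 for degrees 0…7.
[x^7] = 1·0 + 1·1 + 1·2 + 1·3 + 1·4 = 10.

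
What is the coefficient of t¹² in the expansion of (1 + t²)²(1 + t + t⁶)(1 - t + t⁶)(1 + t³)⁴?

(1 + t²)² has coefficients 1,0,2,0,1 for degrees 0…4.
(1 + t + t⁶) has coefficients 1,1,0,0,0,0,1,0,0,0,0,0,0 for degrees 0…12.
Multiplying by (1 - t + t⁶) gives running coefficients 1,0,-1,0,0,0,2,0,0,0,0,0,1 for degrees 0…12.
Finally multiplying by (1 + t³)⁴, the product of all factors after the first has coefficients 1,0,-1,4,0,-4,8,0,-6,12,0,-4,14 for degrees 0…12.
[t¹²] = 1·14 + 2·0 + 1·(-6) = 8.

8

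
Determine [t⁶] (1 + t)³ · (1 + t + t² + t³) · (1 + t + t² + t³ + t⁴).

27

(1 + t)³ has coefficients 1,3,3,1 for degrees 0…3.
(1 + t + t² + t³) has coefficients 1,1,1,1,0,0,0 for degrees 0…6.
Finally multiplying by (1 + t + t² + t³ + t⁴), the product of all factors after the first has coefficients 1,2,3,4,4,3,2 for degrees 0…6.
[t⁶] = 1·2 + 3·3 + 3·4 + 1·4 = 27.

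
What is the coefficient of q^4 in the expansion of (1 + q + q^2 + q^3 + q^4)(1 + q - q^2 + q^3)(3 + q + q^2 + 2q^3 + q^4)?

(1 + q + q^2 + q^3 + q^4) has coefficients 1,1,1,1,1 for degrees 0…4.
(1 + q - q^2 + q^3) has coefficients 1,1,-1,1,0 for degrees 0…4.
Finally multiplying by (3 + q + q^2 + 2q^3 + q^4), the product of all factors after the first has coefficients 3,4,-1,5,3 for degrees 0…4.
[q^4] = 1·3 + 1·5 + 1·(-1) + 1·4 + 1·3 = 14.

14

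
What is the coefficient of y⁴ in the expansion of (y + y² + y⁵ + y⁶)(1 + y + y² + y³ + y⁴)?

2

(y + y² + y⁵ + y⁶) has coefficients 0,1,1,0,0 for degrees 0…4.
(1 + y + y² + y³ + y⁴) has coefficients 1,1,1,1,1 for degrees 0…4.
[y⁴] = 1·1 + 1·1 = 2.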